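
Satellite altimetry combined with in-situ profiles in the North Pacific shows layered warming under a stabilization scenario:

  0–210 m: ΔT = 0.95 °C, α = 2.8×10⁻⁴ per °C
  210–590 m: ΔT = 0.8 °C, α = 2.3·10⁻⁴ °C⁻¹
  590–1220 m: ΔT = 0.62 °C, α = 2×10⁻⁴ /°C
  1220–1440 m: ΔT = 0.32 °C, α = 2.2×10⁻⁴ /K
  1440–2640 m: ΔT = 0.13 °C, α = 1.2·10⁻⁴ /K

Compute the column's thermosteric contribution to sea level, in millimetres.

Layer 1: 2.8×10⁻⁴ × 0.95 × 210 = 0.05586 m
380 × 2.3×10⁻⁴ × 0.8 = 0.06992 m
590–1220 m: 0.62 × 630 × 2×10⁻⁴ = 0.07812 m
1220–1440 m: 0.32 × 220 × 2.2×10⁻⁴ = 0.015488 m
0.13 × 1.2×10⁻⁴ × 1200 = 0.01872 m
Δh = 0.05586 + 0.06992 + 0.07812 + 0.015488 + 0.01872 = 0.238108 m

238 mm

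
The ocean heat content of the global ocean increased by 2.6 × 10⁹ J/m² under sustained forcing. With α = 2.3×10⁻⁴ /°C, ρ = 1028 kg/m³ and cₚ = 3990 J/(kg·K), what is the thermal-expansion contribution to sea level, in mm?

Δh = αQ/(ρcₚ) = 2.3×10⁻⁴ × 2.6×10⁹ / (1028 × 3990) ≈ 0.14579 m

146 mm of thermosteric rise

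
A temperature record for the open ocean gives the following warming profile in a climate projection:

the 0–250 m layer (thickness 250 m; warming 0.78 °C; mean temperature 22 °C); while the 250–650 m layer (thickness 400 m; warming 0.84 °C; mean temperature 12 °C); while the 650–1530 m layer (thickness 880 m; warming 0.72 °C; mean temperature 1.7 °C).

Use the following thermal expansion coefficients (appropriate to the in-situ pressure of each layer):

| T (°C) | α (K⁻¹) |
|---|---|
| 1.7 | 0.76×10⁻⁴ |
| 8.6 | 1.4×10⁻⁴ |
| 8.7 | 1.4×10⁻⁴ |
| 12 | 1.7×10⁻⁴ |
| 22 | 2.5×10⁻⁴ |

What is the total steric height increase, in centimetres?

15.4 cm of thermosteric rise

Layer 1 at 22 °C → α = 2.5×10⁻⁴ K⁻¹
Layer 2 at 12 °C → α = 1.7×10⁻⁴ K⁻¹
Layer 3 at 1.7 °C → α = 0.76×10⁻⁴ K⁻¹
0–250 m: 250 × 0.78 × 2.5×10⁻⁴ = 0.04875 m
250–650 m: 1.7×10⁻⁴ × 0.84 × 400 = 0.05712 m
Layer 3: 0.72 × 880 × 0.76×10⁻⁴ = 0.0481536 m
Δh = 0.04875 + 0.05712 + 0.0481536 = 0.1540236 m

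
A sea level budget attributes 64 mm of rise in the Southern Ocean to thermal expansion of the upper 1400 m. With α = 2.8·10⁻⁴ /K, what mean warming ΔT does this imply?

ΔT = Δh/(αH) = 0.064 / (2.8×10⁻⁴ × 1400) ≈ 0.1633 °C

about 0.16 °C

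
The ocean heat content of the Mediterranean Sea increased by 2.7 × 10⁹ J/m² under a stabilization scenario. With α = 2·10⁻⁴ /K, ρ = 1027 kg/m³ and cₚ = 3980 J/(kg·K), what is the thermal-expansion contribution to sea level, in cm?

13.2 cm of thermosteric rise

Δh = αQ/(ρcₚ) = 2×10⁻⁴ × 2.7×10⁹ / (1027 × 3980) ≈ 0.13211 m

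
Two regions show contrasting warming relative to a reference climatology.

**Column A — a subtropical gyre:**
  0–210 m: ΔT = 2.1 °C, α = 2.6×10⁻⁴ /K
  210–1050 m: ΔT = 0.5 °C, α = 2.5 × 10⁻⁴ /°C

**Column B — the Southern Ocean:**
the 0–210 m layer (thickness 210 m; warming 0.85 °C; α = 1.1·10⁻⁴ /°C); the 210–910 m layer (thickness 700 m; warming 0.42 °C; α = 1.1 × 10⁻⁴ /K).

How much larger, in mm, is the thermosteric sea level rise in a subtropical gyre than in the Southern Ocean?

A Layer 1: 210 × 2.1 × 2.6×10⁻⁴ = 0.11466 m
A Layer 2: 2.5×10⁻⁴ × 840 × 0.5 = 0.10500 m
A total: 0.21966 m
B Layer 1: 210 × 1.1×10⁻⁴ × 0.85 = 0.019635 m
B 210–910 m: 1.1×10⁻⁴ × 0.42 × 700 = 0.03234 m
B total: 0.051975 m
Difference: 0.21966 − 0.051975 = 0.167685 m

170 mm larger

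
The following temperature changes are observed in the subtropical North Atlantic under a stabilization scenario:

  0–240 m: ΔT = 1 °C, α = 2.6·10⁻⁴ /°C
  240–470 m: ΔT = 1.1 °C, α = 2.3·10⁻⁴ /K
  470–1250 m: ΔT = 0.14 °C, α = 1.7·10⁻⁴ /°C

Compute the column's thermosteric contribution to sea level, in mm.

0–240 m: 2.6×10⁻⁴ × 1 × 240 = 0.06240 m
2.3×10⁻⁴ × 1.1 × 230 = 0.05819 m
470–1250 m: 780 × 0.14 × 1.7×10⁻⁴ = 0.018564 m
Δh = 0.06240 + 0.05819 + 0.018564 = 0.139154 m

Δh ≈ 139 mm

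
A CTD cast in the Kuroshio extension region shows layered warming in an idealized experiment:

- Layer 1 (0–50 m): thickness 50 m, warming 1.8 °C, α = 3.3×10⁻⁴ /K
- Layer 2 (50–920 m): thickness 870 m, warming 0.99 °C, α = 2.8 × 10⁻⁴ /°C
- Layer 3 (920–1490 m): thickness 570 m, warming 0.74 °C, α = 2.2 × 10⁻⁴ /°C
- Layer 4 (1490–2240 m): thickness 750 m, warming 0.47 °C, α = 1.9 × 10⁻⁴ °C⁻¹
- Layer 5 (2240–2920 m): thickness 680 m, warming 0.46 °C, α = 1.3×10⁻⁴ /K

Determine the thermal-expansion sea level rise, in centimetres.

0–50 m: 3.3×10⁻⁴ × 1.8 × 50 = 0.02970 m
Layer 2: 870 × 0.99 × 2.8×10⁻⁴ = 0.241164 m
0.74 × 570 × 2.2×10⁻⁴ = 0.092796 m
Layer 4: 1.9×10⁻⁴ × 750 × 0.47 = 0.066975 m
1.3×10⁻⁴ × 680 × 0.46 = 0.040664 m
Δh = 0.02970 + 0.241164 + 0.092796 + 0.066975 + 0.040664 = 0.471299 m

Δh = 47.1 cm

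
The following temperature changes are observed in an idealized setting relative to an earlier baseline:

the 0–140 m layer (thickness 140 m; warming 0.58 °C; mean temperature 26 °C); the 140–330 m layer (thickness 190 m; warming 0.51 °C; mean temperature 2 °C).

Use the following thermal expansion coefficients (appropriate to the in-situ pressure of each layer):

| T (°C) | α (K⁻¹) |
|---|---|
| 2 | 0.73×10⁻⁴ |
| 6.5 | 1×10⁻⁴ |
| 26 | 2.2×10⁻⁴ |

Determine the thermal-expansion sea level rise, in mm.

about 24.9 mm

Layer 1 at 26 °C → α = 2.2×10⁻⁴ K⁻¹
Layer 2 at 2 °C → α = 0.73×10⁻⁴ K⁻¹
0–140 m: 0.58 × 2.2×10⁻⁴ × 140 = 0.017864 m
0.73×10⁻⁴ × 0.51 × 190 = 0.0070737 m
Δh = 0.017864 + 0.0070737 = 0.0249377 m ≈ 24.9 mm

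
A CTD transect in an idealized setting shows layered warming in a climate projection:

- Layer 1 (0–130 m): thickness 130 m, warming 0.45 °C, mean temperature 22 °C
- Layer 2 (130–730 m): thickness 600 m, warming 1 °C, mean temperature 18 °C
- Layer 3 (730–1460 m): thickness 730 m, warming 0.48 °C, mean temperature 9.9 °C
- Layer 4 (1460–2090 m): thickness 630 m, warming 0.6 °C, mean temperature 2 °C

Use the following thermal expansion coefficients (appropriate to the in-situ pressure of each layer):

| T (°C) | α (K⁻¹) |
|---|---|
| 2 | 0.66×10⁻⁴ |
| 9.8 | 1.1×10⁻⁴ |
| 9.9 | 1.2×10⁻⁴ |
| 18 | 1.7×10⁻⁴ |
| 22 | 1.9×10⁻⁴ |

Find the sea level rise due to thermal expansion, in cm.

about 18.0 cm

Layer 1 at 22 °C → α = 1.9×10⁻⁴ K⁻¹
Layer 2 at 18 °C → α = 1.7×10⁻⁴ K⁻¹
Layer 3 at 9.9 °C → α = 1.2×10⁻⁴ K⁻¹
Layer 4 at 2 °C → α = 0.66×10⁻⁴ K⁻¹
0.45 × 1.9×10⁻⁴ × 130 = 0.011115 m
600 × 1.7×10⁻⁴ × 1 = 0.10200 m
Layer 3: 0.48 × 730 × 1.2×10⁻⁴ = 0.042048 m
Layer 4: 0.6 × 630 × 0.66×10⁻⁴ = 0.024948 m
Δh = 0.011115 + 0.10200 + 0.042048 + 0.024948 = 0.180111 m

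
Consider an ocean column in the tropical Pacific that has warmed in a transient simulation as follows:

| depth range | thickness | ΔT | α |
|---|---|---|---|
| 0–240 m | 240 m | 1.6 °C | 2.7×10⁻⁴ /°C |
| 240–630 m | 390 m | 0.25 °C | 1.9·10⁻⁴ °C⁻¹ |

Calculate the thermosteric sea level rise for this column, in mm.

240 × 1.6 × 2.7×10⁻⁴ = 0.10368 m
240–630 m: 0.25 × 390 × 1.9×10⁻⁴ = 0.018525 m
Δh = 0.10368 + 0.018525 = 0.122205 m ≈ 122 mm

122 mm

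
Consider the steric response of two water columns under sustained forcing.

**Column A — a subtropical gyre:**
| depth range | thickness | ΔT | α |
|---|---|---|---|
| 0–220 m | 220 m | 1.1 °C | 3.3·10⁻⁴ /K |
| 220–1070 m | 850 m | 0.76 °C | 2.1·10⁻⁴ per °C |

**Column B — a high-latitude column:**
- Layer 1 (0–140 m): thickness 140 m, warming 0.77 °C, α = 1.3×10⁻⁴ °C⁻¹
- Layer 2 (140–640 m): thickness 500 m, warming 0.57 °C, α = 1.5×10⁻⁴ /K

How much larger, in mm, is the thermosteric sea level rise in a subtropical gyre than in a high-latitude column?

159 mm larger

A Layer 1: 3.3×10⁻⁴ × 220 × 1.1 = 0.07986 m
A 220–1070 m: 850 × 2.1×10⁻⁴ × 0.76 = 0.13566 m
A total: 0.21552 m
B 140 × 1.3×10⁻⁴ × 0.77 = 0.014014 m
B Layer 2: 1.5×10⁻⁴ × 0.57 × 500 = 0.04275 m
B total: 0.056764 m
Difference: 0.21552 − 0.056764 = 0.158756 m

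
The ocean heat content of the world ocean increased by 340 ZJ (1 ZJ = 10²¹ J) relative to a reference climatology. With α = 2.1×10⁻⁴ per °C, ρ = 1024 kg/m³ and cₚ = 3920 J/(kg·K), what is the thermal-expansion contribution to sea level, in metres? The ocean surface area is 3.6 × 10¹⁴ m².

Per unit area: Q = 340×10²¹ / (3.6×10¹⁴) ≈ 9.444×10⁸ J/m²
Δh = αQ/(ρcₚ) = 2.1×10⁻⁴ × 9.444×10⁸ / (1024 × 3920) ≈ 0.049407 m

about 0.049 m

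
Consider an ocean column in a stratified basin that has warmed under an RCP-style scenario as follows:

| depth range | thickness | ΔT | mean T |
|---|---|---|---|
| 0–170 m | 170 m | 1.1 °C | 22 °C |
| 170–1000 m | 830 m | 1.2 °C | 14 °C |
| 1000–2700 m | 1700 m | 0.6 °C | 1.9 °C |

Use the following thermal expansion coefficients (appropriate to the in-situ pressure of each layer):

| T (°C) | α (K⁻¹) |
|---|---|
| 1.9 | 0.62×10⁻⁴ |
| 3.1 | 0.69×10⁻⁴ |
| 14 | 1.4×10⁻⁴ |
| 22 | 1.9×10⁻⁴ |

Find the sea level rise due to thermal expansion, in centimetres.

Δh ≈ 23.8 cm

Layer 1 at 22 °C → α = 1.9×10⁻⁴ K⁻¹
Layer 2 at 14 °C → α = 1.4×10⁻⁴ K⁻¹
Layer 3 at 1.9 °C → α = 0.62×10⁻⁴ K⁻¹
0–170 m: 170 × 1.1 × 1.9×10⁻⁴ = 0.03553 m
Layer 2: 830 × 1.2 × 1.4×10⁻⁴ = 0.13944 m
0.62×10⁻⁴ × 1700 × 0.6 = 0.06324 m
Δh = 0.03553 + 0.13944 + 0.06324 = 0.23821 m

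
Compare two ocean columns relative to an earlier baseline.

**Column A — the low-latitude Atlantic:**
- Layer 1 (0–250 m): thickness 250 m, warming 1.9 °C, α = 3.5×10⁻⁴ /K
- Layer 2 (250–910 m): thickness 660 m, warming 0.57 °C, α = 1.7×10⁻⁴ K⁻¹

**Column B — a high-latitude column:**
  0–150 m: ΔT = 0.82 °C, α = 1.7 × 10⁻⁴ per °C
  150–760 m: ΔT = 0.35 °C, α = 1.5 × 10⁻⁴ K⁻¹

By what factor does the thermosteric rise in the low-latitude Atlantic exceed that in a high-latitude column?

A 0–250 m: 1.9 × 3.5×10⁻⁴ × 250 = 0.16625 m
A Layer 2: 660 × 0.57 × 1.7×10⁻⁴ = 0.063954 m
A total: 0.230204 m
B 0.82 × 1.7×10⁻⁴ × 150 = 0.02091 m
B 150–760 m: 610 × 1.5×10⁻⁴ × 0.35 = 0.032025 m
B total: 0.052935 m
Ratio: 0.230204 / 0.052935 ≈ 4.349

≈ 4.3×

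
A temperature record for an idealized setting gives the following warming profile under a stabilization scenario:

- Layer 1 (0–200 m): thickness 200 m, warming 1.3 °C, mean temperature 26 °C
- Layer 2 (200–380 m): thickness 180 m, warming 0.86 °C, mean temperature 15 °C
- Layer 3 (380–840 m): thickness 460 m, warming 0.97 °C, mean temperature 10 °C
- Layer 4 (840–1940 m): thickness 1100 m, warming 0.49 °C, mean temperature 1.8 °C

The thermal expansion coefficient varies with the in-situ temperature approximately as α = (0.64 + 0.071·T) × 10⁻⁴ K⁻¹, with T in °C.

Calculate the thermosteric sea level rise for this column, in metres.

Layer 1: α = (0.64 + 0.071×26)×10⁻⁴ = 2.486×10⁻⁴ K⁻¹
Layer 2: α = (0.64 + 0.071×15)×10⁻⁴ = 1.705×10⁻⁴ K⁻¹
Layer 3: α = (0.64 + 0.071×10)×10⁻⁴ = 1.35×10⁻⁴ K⁻¹
Layer 4: α = (0.64 + 0.071×1.8)×10⁻⁴ = 0.7678×10⁻⁴ K⁻¹
2.486×10⁻⁴ × 200 × 1.3 = 0.064636 m
0.86 × 180 × 1.705×10⁻⁴ = 0.0263934 m
Layer 3: 1.35×10⁻⁴ × 460 × 0.97 = 0.060237 m
840–1940 m: 0.7678×10⁻⁴ × 1100 × 0.49 = 0.04138442 m
Δh = 0.064636 + 0.0263934 + 0.060237 + 0.04138442 = 0.19265082 m

0.193 m of thermosteric rise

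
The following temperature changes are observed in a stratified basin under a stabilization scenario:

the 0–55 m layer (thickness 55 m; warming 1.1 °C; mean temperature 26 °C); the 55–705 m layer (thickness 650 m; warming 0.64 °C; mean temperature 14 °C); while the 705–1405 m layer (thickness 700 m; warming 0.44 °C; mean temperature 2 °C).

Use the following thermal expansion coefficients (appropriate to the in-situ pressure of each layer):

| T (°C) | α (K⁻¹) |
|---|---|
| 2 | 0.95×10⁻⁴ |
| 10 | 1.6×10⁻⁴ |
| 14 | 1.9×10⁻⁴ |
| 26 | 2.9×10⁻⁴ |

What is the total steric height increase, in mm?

Δh = 126 mm

Layer 1 at 26 °C → α = 2.9×10⁻⁴ K⁻¹
Layer 2 at 14 °C → α = 1.9×10⁻⁴ K⁻¹
Layer 3 at 2 °C → α = 0.95×10⁻⁴ K⁻¹
1.1 × 55 × 2.9×10⁻⁴ = 0.017545 m
Layer 2: 0.64 × 650 × 1.9×10⁻⁴ = 0.07904 m
0.95×10⁻⁴ × 0.44 × 700 = 0.02926 m
Δh = 0.017545 + 0.07904 + 0.02926 = 0.125845 m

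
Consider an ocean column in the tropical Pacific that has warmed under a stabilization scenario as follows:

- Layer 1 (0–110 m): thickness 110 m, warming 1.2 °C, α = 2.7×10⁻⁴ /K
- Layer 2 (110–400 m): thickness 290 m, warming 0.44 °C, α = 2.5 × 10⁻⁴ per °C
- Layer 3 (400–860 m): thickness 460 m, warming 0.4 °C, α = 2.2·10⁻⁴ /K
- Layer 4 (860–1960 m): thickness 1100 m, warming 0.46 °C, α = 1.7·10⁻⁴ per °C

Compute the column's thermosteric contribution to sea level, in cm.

0–110 m: 2.7×10⁻⁴ × 110 × 1.2 = 0.03564 m
Layer 2: 2.5×10⁻⁴ × 290 × 0.44 = 0.03190 m
0.4 × 2.2×10⁻⁴ × 460 = 0.04048 m
0.46 × 1100 × 1.7×10⁻⁴ = 0.08602 m
Δh = 0.03564 + 0.03190 + 0.04048 + 0.08602 = 0.19404 m ≈ 19.4 cm

19.4 cm of thermosteric rise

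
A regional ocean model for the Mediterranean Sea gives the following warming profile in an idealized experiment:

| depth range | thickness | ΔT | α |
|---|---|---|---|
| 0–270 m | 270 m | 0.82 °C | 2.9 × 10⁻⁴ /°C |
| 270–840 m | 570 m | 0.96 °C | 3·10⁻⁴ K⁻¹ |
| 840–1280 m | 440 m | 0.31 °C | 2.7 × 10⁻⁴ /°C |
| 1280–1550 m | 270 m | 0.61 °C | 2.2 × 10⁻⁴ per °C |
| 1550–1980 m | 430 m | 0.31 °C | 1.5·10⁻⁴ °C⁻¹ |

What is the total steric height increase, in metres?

Δh ≈ 0.32 m

Layer 1: 270 × 2.9×10⁻⁴ × 0.82 = 0.064206 m
270–840 m: 0.96 × 3×10⁻⁴ × 570 = 0.16416 m
2.7×10⁻⁴ × 440 × 0.31 = 0.036828 m
Layer 4: 270 × 0.61 × 2.2×10⁻⁴ = 0.036234 m
1550–1980 m: 0.31 × 1.5×10⁻⁴ × 430 = 0.019995 m
Δh = 0.064206 + 0.16416 + 0.036828 + 0.036234 + 0.019995 = 0.321423 m ≈ 0.32 m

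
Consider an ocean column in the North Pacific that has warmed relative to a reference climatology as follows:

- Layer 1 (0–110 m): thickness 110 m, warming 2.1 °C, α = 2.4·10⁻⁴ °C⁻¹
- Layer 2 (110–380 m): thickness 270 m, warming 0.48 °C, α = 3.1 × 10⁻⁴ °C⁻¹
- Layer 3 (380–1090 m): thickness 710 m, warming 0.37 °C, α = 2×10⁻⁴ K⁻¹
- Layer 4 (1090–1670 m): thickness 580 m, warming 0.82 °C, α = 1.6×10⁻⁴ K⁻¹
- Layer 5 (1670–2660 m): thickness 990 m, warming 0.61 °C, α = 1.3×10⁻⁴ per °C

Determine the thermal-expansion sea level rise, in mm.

Δh ≈ 303 mm

Layer 1: 2.1 × 110 × 2.4×10⁻⁴ = 0.05544 m
0.48 × 3.1×10⁻⁴ × 270 = 0.040176 m
Layer 3: 2×10⁻⁴ × 710 × 0.37 = 0.05254 m
Layer 4: 0.82 × 1.6×10⁻⁴ × 580 = 0.076096 m
1670–2660 m: 1.3×10⁻⁴ × 990 × 0.61 = 0.078507 m
Δh = 0.05544 + 0.040176 + 0.05254 + 0.076096 + 0.078507 = 0.302759 m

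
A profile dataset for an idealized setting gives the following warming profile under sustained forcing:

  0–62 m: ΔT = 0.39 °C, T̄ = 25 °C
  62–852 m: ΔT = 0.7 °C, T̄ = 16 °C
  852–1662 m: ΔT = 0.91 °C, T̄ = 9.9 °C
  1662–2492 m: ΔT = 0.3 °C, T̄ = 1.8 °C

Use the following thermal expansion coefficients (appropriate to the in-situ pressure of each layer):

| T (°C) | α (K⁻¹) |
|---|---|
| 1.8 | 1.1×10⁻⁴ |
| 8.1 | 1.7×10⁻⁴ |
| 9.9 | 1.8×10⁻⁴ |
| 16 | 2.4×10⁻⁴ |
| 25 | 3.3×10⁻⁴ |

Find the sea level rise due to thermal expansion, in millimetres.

Layer 1 at 25 °C → α = 3.3×10⁻⁴ K⁻¹
Layer 2 at 16 °C → α = 2.4×10⁻⁴ K⁻¹
Layer 3 at 9.9 °C → α = 1.8×10⁻⁴ K⁻¹
Layer 4 at 1.8 °C → α = 1.1×10⁻⁴ K⁻¹
0.39 × 3.3×10⁻⁴ × 62 = 0.0079794 m
Layer 2: 790 × 2.4×10⁻⁴ × 0.7 = 0.13272 m
852–1662 m: 810 × 1.8×10⁻⁴ × 0.91 = 0.132678 m
830 × 1.1×10⁻⁴ × 0.3 = 0.02739 m
Δh = 0.0079794 + 0.13272 + 0.132678 + 0.02739 = 0.3007674 m

Δh = 301 mm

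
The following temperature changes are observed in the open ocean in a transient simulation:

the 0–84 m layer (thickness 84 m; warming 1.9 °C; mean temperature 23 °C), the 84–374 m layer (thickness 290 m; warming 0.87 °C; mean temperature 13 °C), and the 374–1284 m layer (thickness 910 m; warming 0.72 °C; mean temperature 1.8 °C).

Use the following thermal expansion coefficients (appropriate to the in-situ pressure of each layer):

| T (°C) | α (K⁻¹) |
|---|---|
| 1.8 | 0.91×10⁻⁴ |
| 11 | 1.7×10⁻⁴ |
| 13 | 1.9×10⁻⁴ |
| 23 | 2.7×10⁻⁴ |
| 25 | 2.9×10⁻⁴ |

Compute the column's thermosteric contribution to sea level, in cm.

Layer 1 at 23 °C → α = 2.7×10⁻⁴ K⁻¹
Layer 2 at 13 °C → α = 1.9×10⁻⁴ K⁻¹
Layer 3 at 1.8 °C → α = 0.91×10⁻⁴ K⁻¹
Layer 1: 84 × 2.7×10⁻⁴ × 1.9 = 0.043092 m
84–374 m: 0.87 × 290 × 1.9×10⁻⁴ = 0.047937 m
Layer 3: 0.72 × 0.91×10⁻⁴ × 910 = 0.0596232 m
Δh = 0.043092 + 0.047937 + 0.0596232 = 0.1506522 m

15.1 cm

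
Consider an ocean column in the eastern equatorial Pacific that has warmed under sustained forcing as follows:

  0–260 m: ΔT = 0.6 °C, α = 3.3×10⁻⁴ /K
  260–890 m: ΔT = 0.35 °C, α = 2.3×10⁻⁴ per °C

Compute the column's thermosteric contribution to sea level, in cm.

10.2 cm

Layer 1: 3.3×10⁻⁴ × 260 × 0.6 = 0.05148 m
630 × 2.3×10⁻⁴ × 0.35 = 0.050715 m
Δh = 0.05148 + 0.050715 = 0.102195 m ≈ 10.2 cm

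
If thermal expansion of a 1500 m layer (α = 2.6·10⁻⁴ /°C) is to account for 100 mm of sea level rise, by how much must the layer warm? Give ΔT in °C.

ΔT = Δh/(αH) = 0.1 / (2.6×10⁻⁴ × 1500) ≈ 0.2564 °C

ΔT ≈ 0.26 °C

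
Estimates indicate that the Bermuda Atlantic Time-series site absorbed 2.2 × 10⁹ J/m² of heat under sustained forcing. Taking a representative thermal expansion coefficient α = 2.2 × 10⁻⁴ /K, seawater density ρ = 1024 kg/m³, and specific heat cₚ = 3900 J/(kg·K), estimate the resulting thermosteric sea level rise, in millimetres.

Δh = αQ/(ρcₚ) = 2.2×10⁻⁴ × 2.2×10⁹ / (1024 × 3900) ≈ 0.12119 m

Δh = 120 mm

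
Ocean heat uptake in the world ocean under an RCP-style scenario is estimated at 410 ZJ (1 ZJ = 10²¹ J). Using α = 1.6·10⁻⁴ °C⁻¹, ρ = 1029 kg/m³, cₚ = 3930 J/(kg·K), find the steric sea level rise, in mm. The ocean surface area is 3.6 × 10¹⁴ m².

Per unit area: Q = 410×10²¹ / (3.6×10¹⁴) ≈ 1.139×10⁹ J/m²
Δh = αQ/(ρcₚ) = 1.6×10⁻⁴ × 1.139×10⁹ / (1029 × 3930) ≈ 0.045065 m

Δh ≈ 45.1 mm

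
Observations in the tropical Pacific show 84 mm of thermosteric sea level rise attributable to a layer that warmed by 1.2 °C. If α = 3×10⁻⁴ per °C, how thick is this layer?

about 230 m

H = Δh/(αΔT) = 0.084 / (3×10⁻⁴ × 1.2) ≈ 233.3 m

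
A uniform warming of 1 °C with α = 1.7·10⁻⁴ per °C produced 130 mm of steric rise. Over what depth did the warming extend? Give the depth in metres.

H = Δh/(αΔT) = 0.13 / (1.7×10⁻⁴ × 1) ≈ 764.7 m

about 760 m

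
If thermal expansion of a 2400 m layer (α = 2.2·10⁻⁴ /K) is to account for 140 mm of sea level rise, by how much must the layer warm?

about 0.265 K

ΔT = Δh/(αH) = 0.14 / (2.2×10⁻⁴ × 2400) ≈ 0.2652 K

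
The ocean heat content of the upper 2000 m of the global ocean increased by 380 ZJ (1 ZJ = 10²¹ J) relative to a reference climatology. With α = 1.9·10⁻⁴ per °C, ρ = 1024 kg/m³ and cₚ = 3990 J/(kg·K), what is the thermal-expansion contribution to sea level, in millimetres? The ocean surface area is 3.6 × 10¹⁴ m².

about 49.1 mm

Per unit area: Q = 380×10²¹ / (3.6×10¹⁴) ≈ 1.056×10⁹ J/m²
Δh = αQ/(ρcₚ) = 1.9×10⁻⁴ × 1.056×10⁹ / (1024 × 3990) ≈ 0.049107 m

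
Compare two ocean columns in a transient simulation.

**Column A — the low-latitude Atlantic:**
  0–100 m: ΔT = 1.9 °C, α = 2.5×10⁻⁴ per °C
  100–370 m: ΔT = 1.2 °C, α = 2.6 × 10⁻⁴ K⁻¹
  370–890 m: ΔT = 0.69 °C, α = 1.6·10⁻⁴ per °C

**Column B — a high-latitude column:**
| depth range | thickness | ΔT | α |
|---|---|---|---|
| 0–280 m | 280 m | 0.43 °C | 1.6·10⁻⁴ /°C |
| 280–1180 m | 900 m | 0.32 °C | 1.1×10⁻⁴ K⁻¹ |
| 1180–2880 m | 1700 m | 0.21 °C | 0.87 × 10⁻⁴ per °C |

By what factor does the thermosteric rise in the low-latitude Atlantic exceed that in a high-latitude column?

A 100 × 2.5×10⁻⁴ × 1.9 = 0.04750 m
A 2.6×10⁻⁴ × 1.2 × 270 = 0.08424 m
A 520 × 1.6×10⁻⁴ × 0.69 = 0.057408 m
A total: 0.189148 m
B 0–280 m: 0.43 × 280 × 1.6×10⁻⁴ = 0.019264 m
B Layer 2: 0.32 × 900 × 1.1×10⁻⁴ = 0.03168 m
B Layer 3: 0.87×10⁻⁴ × 0.21 × 1700 = 0.031059 m
B total: 0.082003 m
Ratio: 0.189148 / 0.082003 ≈ 2.307

a factor of 2.3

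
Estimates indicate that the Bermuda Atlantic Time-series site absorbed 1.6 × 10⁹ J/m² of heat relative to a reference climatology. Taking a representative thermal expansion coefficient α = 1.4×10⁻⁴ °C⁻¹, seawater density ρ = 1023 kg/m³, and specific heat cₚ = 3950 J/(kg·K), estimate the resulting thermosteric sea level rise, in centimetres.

Δh = αQ/(ρcₚ) = 1.4×10⁻⁴ × 1.6×10⁹ / (1023 × 3950) ≈ 0.055434 m

Δh ≈ 5.54 cm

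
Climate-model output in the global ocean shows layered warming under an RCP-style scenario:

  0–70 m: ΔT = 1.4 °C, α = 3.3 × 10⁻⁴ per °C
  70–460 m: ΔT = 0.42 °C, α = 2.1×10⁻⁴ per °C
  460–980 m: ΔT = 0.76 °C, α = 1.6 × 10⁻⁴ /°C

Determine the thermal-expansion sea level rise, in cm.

0–70 m: 1.4 × 3.3×10⁻⁴ × 70 = 0.03234 m
0.42 × 390 × 2.1×10⁻⁴ = 0.034398 m
460–980 m: 0.76 × 1.6×10⁻⁴ × 520 = 0.063232 m
Δh = 0.03234 + 0.034398 + 0.063232 = 0.12997 m ≈ 13.0 cm

13.0 cm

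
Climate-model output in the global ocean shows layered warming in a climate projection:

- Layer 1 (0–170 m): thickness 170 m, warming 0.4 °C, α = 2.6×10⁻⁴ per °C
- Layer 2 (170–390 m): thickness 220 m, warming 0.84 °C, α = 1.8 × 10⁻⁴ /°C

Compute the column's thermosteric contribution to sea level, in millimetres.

Layer 1: 170 × 2.6×10⁻⁴ × 0.4 = 0.01768 m
0.84 × 220 × 1.8×10⁻⁴ = 0.033264 m
Δh = 0.01768 + 0.033264 = 0.050944 m ≈ 50.9 mm

50.9 mm of thermosteric rise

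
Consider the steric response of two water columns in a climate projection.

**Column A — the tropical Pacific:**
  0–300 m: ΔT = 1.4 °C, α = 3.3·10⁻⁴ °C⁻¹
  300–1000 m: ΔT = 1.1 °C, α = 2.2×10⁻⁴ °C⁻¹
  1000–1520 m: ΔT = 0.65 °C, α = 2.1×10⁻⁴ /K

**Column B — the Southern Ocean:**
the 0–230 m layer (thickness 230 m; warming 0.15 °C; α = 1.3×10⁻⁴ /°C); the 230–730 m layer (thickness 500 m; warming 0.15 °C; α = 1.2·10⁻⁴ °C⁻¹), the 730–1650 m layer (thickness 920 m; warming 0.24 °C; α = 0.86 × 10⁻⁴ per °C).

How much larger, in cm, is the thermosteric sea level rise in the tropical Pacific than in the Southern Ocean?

A 0–300 m: 3.3×10⁻⁴ × 1.4 × 300 = 0.13860 m
A 300–1000 m: 2.2×10⁻⁴ × 700 × 1.1 = 0.16940 m
A 1000–1520 m: 0.65 × 2.1×10⁻⁴ × 520 = 0.07098 m
A total: 0.37898 m
B 0.15 × 230 × 1.3×10⁻⁴ = 0.004485 m
B Layer 2: 500 × 0.15 × 1.2×10⁻⁴ = 0.00900 m
B Layer 3: 0.86×10⁻⁴ × 0.24 × 920 = 0.0189888 m
B total: 0.0324738 m
Difference: 0.37898 − 0.0324738 = 0.3465062 m

34.7 cm larger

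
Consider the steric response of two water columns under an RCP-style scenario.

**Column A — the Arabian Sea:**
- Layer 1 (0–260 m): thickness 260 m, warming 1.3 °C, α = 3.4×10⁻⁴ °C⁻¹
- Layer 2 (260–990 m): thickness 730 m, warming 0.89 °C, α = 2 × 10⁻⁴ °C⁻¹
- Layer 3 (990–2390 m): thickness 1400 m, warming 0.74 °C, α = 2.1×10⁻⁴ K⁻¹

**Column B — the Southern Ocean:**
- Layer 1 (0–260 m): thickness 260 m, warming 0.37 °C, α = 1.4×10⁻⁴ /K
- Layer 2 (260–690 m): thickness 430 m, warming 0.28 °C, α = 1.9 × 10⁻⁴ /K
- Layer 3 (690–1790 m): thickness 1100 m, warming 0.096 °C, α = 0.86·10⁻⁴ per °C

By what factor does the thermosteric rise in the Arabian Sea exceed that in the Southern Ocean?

A 0–260 m: 260 × 3.4×10⁻⁴ × 1.3 = 0.11492 m
A 260–990 m: 0.89 × 2×10⁻⁴ × 730 = 0.12994 m
A 990–2390 m: 0.74 × 2.1×10⁻⁴ × 1400 = 0.21756 m
A total: 0.46242 m
B Layer 1: 260 × 1.4×10⁻⁴ × 0.37 = 0.013468 m
B Layer 2: 430 × 0.28 × 1.9×10⁻⁴ = 0.022876 m
B Layer 3: 0.86×10⁻⁴ × 0.096 × 1100 = 0.0090816 m
B total: 0.0454256 m
Ratio: 0.46242 / 0.0454256 ≈ 10.18

10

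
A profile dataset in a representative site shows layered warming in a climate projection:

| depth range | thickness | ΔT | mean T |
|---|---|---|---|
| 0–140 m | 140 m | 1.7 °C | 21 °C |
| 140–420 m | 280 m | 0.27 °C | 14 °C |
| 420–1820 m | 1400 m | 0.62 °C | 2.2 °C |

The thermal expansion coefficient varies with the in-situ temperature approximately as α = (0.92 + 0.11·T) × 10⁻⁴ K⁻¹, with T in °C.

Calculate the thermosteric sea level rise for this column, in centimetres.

Layer 1: α = (0.92 + 0.11×21)×10⁻⁴ = 3.23×10⁻⁴ K⁻¹
Layer 2: α = (0.92 + 0.11×14)×10⁻⁴ = 2.46×10⁻⁴ K⁻¹
Layer 3: α = (0.92 + 0.11×2.2)×10⁻⁴ = 1.162×10⁻⁴ K⁻¹
3.23×10⁻⁴ × 1.7 × 140 = 0.076874 m
0.27 × 280 × 2.46×10⁻⁴ = 0.0185976 m
1.162×10⁻⁴ × 1400 × 0.62 = 0.1008616 m
Δh = 0.076874 + 0.0185976 + 0.1008616 = 0.1963332 m

20 cm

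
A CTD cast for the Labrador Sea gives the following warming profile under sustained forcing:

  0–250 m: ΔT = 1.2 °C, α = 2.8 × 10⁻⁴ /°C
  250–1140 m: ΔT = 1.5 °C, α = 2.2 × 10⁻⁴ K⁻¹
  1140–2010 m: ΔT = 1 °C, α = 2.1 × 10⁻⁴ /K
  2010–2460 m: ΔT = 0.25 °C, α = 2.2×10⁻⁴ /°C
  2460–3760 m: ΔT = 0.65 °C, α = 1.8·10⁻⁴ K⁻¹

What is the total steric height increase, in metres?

about 0.737 m

2.8×10⁻⁴ × 1.2 × 250 = 0.08400 m
250–1140 m: 890 × 2.2×10⁻⁴ × 1.5 = 0.29370 m
1 × 2.1×10⁻⁴ × 870 = 0.18270 m
2010–2460 m: 2.2×10⁻⁴ × 450 × 0.25 = 0.02475 m
Layer 5: 1.8×10⁻⁴ × 0.65 × 1300 = 0.15210 m
Δh = 0.08400 + 0.29370 + 0.18270 + 0.02475 + 0.15210 = 0.73725 m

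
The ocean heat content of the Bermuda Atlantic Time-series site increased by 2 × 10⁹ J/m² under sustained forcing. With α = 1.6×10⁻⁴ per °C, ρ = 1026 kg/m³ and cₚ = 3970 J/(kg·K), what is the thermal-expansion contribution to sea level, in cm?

Δh = αQ/(ρcₚ) = 1.6×10⁻⁴ × 2×10⁹ / (1026 × 3970) ≈ 0.078562 m

Δh = 7.9 cm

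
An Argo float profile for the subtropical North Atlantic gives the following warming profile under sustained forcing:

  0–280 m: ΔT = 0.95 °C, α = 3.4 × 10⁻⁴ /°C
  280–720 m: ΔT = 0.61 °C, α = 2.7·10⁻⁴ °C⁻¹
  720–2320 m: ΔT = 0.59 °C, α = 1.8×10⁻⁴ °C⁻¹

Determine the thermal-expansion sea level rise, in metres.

0–280 m: 280 × 3.4×10⁻⁴ × 0.95 = 0.09044 m
440 × 2.7×10⁻⁴ × 0.61 = 0.072468 m
720–2320 m: 1.8×10⁻⁴ × 0.59 × 1600 = 0.16992 m
Δh = 0.09044 + 0.072468 + 0.16992 = 0.332828 m

about 0.33 m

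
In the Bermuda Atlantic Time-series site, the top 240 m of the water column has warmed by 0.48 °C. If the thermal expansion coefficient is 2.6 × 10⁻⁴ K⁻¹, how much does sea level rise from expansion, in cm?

Δh ≈ 3.0 cm

Δh = αΔT·H = 2.6×10⁻⁴ × 0.48 × 240 = 0.029952 m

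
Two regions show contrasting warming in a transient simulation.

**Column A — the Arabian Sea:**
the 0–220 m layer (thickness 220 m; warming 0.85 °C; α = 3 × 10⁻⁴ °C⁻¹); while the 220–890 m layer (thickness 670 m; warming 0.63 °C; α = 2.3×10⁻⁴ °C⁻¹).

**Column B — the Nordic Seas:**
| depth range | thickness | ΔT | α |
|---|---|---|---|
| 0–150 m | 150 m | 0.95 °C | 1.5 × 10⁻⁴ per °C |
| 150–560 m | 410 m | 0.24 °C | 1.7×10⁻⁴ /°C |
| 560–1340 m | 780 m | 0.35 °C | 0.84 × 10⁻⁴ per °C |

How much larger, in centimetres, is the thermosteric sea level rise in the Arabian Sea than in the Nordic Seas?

9.21 cm

A 0.85 × 220 × 3×10⁻⁴ = 0.05610 m
A Layer 2: 2.3×10⁻⁴ × 0.63 × 670 = 0.097083 m
A total: 0.153183 m
B 150 × 0.95 × 1.5×10⁻⁴ = 0.021375 m
B 0.24 × 1.7×10⁻⁴ × 410 = 0.016728 m
B 0.84×10⁻⁴ × 0.35 × 780 = 0.022932 m
B total: 0.061035 m
Difference: 0.153183 − 0.061035 = 0.092148 m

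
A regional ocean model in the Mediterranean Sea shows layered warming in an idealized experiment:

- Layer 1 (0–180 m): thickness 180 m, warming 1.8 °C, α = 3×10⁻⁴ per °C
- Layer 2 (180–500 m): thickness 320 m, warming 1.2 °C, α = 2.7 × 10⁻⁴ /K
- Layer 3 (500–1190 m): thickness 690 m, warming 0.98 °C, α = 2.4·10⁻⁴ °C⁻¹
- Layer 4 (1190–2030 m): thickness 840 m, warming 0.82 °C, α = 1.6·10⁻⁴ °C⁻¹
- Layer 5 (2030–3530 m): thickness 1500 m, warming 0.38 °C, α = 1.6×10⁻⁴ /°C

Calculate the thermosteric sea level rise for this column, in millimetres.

565 mm

Layer 1: 180 × 1.8 × 3×10⁻⁴ = 0.09720 m
1.2 × 320 × 2.7×10⁻⁴ = 0.10368 m
500–1190 m: 2.4×10⁻⁴ × 690 × 0.98 = 0.162288 m
1.6×10⁻⁴ × 0.82 × 840 = 0.110208 m
Layer 5: 0.38 × 1500 × 1.6×10⁻⁴ = 0.09120 m
Δh = 0.09720 + 0.10368 + 0.162288 + 0.110208 + 0.09120 = 0.564576 m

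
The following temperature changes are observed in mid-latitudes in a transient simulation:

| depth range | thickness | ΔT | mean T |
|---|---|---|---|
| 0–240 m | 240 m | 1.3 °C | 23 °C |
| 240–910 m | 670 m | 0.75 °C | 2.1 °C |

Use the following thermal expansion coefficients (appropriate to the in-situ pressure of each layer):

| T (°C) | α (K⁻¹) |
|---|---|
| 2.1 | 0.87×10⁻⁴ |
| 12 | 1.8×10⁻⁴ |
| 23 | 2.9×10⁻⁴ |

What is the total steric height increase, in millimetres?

Layer 1 at 23 °C → α = 2.9×10⁻⁴ K⁻¹
Layer 2 at 2.1 °C → α = 0.87×10⁻⁴ K⁻¹
0–240 m: 240 × 1.3 × 2.9×10⁻⁴ = 0.09048 m
0.75 × 670 × 0.87×10⁻⁴ = 0.0437175 m
Δh = 0.09048 + 0.0437175 = 0.1341975 m ≈ 134 mm

Δh = 134 mm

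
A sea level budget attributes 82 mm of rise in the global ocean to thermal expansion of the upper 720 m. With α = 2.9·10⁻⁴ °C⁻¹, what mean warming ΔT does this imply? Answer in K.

about 0.393 K

ΔT = Δh/(αH) = 0.082 / (2.9×10⁻⁴ × 720) ≈ 0.3927 K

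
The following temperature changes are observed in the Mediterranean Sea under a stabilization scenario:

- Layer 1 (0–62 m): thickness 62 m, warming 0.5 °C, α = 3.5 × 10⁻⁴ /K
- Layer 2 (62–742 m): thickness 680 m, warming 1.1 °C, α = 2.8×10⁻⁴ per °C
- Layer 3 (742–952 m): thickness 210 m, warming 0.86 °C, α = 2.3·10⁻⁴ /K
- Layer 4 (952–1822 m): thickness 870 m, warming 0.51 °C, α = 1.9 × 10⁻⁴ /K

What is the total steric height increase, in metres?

62 × 3.5×10⁻⁴ × 0.5 = 0.01085 m
Layer 2: 2.8×10⁻⁴ × 680 × 1.1 = 0.20944 m
Layer 3: 0.86 × 210 × 2.3×10⁻⁴ = 0.041538 m
870 × 0.51 × 1.9×10⁻⁴ = 0.084303 m
Δh = 0.01085 + 0.20944 + 0.041538 + 0.084303 = 0.346131 m ≈ 0.346 m

about 0.346 m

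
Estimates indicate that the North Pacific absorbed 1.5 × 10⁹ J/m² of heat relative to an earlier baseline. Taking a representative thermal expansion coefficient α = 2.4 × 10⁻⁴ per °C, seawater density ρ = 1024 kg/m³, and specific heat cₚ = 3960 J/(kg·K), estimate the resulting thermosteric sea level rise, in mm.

Δh = 88.8 mm

Δh = αQ/(ρcₚ) = 2.4×10⁻⁴ × 1.5×10⁹ / (1024 × 3960) ≈ 0.088778 m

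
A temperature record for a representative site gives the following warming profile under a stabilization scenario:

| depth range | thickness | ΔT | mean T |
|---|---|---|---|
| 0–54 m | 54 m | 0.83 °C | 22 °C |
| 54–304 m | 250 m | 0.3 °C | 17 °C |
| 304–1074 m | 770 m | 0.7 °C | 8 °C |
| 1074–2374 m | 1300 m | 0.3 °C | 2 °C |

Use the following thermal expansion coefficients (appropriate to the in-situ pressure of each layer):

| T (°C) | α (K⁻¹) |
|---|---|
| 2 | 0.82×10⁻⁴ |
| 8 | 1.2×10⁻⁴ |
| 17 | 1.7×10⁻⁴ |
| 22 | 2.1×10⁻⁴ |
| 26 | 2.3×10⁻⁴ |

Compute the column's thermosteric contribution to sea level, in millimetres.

Layer 1 at 22 °C → α = 2.1×10⁻⁴ K⁻¹
Layer 2 at 17 °C → α = 1.7×10⁻⁴ K⁻¹
Layer 3 at 8 °C → α = 1.2×10⁻⁴ K⁻¹
Layer 4 at 2 °C → α = 0.82×10⁻⁴ K⁻¹
0–54 m: 54 × 2.1×10⁻⁴ × 0.83 = 0.0094122 m
1.7×10⁻⁴ × 250 × 0.3 = 0.01275 m
304–1074 m: 0.7 × 770 × 1.2×10⁻⁴ = 0.06468 m
Layer 4: 0.3 × 0.82×10⁻⁴ × 1300 = 0.03198 m
Δh = 0.0094122 + 0.01275 + 0.06468 + 0.03198 = 0.1188222 m

119 mm of thermosteric rise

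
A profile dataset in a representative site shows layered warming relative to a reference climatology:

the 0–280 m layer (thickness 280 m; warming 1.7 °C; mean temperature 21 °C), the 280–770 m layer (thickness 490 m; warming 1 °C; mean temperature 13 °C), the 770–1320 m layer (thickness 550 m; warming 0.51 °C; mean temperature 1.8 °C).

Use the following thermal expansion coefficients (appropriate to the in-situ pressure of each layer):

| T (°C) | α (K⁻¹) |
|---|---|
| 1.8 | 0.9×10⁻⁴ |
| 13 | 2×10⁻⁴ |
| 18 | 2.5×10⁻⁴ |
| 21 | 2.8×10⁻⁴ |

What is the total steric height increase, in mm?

Layer 1 at 21 °C → α = 2.8×10⁻⁴ K⁻¹
Layer 2 at 13 °C → α = 2×10⁻⁴ K⁻¹
Layer 3 at 1.8 °C → α = 0.9×10⁻⁴ K⁻¹
0–280 m: 2.8×10⁻⁴ × 280 × 1.7 = 0.13328 m
Layer 2: 2×10⁻⁴ × 1 × 490 = 0.09800 m
Layer 3: 0.9×10⁻⁴ × 0.51 × 550 = 0.025245 m
Δh = 0.13328 + 0.09800 + 0.025245 = 0.256525 m ≈ 257 mm

Δh ≈ 257 mm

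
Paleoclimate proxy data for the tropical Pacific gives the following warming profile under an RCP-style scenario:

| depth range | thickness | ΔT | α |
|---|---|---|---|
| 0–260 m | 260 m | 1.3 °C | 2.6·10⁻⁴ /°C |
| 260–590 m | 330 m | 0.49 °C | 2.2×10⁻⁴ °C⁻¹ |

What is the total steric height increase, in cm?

260 × 2.6×10⁻⁴ × 1.3 = 0.08788 m
Layer 2: 330 × 2.2×10⁻⁴ × 0.49 = 0.035574 m
Δh = 0.08788 + 0.035574 = 0.123454 m

12.3 cm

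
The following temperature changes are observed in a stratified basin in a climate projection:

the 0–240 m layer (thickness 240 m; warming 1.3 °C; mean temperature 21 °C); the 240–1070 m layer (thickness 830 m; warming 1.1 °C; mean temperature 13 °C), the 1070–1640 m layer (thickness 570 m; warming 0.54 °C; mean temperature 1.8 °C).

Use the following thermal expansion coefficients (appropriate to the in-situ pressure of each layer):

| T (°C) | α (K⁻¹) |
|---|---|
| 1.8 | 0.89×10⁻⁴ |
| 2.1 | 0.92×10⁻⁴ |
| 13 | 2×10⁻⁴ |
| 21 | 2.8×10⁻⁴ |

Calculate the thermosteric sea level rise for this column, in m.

Δh = 0.297 m

Layer 1 at 21 °C → α = 2.8×10⁻⁴ K⁻¹
Layer 2 at 13 °C → α = 2×10⁻⁴ K⁻¹
Layer 3 at 1.8 °C → α = 0.89×10⁻⁴ K⁻¹
Layer 1: 2.8×10⁻⁴ × 1.3 × 240 = 0.08736 m
Layer 2: 2×10⁻⁴ × 1.1 × 830 = 0.18260 m
0.54 × 570 × 0.89×10⁻⁴ = 0.0273942 m
Δh = 0.08736 + 0.18260 + 0.0273942 = 0.2973542 m ≈ 0.297 m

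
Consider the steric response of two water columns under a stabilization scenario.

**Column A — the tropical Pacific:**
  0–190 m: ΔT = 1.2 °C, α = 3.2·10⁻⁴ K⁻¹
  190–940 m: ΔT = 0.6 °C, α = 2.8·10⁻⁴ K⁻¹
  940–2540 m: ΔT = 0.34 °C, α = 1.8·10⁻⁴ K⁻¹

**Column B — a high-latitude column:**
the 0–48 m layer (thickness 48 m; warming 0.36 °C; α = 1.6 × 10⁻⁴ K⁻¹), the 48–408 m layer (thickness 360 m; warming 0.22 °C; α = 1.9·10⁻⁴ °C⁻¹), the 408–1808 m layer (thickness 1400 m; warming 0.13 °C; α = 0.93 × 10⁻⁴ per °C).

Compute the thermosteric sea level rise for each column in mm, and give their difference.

Δh_A ≈ 297 mm, Δh_B ≈ 34.7 mm; difference ≈ 262 mm

A 0–190 m: 1.2 × 190 × 3.2×10⁻⁴ = 0.07296 m
A 190–940 m: 2.8×10⁻⁴ × 750 × 0.6 = 0.12600 m
A Layer 3: 1600 × 1.8×10⁻⁴ × 0.34 = 0.09792 m
A total: 0.29688 m
B 0–48 m: 0.36 × 1.6×10⁻⁴ × 48 = 0.0027648 m
B 360 × 1.9×10⁻⁴ × 0.22 = 0.015048 m
B Layer 3: 0.93×10⁻⁴ × 0.13 × 1400 = 0.016926 m
B total: 0.0347388 m
Difference: 0.29688 − 0.0347388 = 0.2621412 m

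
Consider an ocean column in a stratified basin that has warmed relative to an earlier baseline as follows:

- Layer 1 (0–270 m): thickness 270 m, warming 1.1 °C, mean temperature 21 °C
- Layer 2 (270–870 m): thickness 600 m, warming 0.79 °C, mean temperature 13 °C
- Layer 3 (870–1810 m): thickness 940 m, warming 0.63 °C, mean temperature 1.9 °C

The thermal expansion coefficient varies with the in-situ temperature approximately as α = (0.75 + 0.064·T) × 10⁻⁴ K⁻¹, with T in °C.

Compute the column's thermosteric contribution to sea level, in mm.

about 189 mm

Layer 1: α = (0.75 + 0.064×21)×10⁻⁴ = 2.094×10⁻⁴ K⁻¹
Layer 2: α = (0.75 + 0.064×13)×10⁻⁴ = 1.582×10⁻⁴ K⁻¹
Layer 3: α = (0.75 + 0.064×1.9)×10⁻⁴ = 0.8716×10⁻⁴ K⁻¹
0–270 m: 2.094×10⁻⁴ × 270 × 1.1 = 0.0621918 m
270–870 m: 600 × 0.79 × 1.582×10⁻⁴ = 0.0749868 m
870–1810 m: 0.63 × 0.8716×10⁻⁴ × 940 = 0.051616152 m
Δh = 0.0621918 + 0.0749868 + 0.051616152 = 0.188794752 m ≈ 189 mm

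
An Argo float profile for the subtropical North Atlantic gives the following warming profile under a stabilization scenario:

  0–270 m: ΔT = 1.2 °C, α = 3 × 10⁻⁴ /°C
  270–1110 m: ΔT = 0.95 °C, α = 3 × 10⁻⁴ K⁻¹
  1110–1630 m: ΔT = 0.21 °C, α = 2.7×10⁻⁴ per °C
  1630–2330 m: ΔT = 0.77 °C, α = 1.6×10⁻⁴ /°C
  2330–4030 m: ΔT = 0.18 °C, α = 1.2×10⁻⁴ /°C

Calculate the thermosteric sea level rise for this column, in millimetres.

Δh = 490 mm

3×10⁻⁴ × 1.2 × 270 = 0.09720 m
0.95 × 840 × 3×10⁻⁴ = 0.23940 m
Layer 3: 520 × 0.21 × 2.7×10⁻⁴ = 0.029484 m
0.77 × 1.6×10⁻⁴ × 700 = 0.08624 m
0.18 × 1700 × 1.2×10⁻⁴ = 0.03672 m
Δh = 0.09720 + 0.23940 + 0.029484 + 0.08624 + 0.03672 = 0.489044 m ≈ 490 mm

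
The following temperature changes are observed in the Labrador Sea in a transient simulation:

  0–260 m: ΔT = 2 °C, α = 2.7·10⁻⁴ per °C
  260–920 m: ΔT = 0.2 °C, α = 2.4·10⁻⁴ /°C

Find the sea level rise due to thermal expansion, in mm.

0–260 m: 2 × 2.7×10⁻⁴ × 260 = 0.14040 m
0.2 × 2.4×10⁻⁴ × 660 = 0.03168 m
Δh = 0.14040 + 0.03168 = 0.17208 m ≈ 172 mm

about 172 mm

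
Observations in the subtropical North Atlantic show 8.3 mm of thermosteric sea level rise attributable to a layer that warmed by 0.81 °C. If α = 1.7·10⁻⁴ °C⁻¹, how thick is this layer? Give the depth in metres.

H ≈ 60.3 m

H = Δh/(αΔT) = 0.0083 / (1.7×10⁻⁴ × 0.81) ≈ 60.28 m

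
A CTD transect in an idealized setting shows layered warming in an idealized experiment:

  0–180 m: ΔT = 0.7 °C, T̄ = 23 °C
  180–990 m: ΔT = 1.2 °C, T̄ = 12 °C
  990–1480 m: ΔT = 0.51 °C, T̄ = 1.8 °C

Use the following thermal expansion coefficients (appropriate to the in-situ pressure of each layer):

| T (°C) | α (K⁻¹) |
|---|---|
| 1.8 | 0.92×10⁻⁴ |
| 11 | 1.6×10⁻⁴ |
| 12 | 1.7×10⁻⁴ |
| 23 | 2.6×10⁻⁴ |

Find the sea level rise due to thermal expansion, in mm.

Layer 1 at 23 °C → α = 2.6×10⁻⁴ K⁻¹
Layer 2 at 12 °C → α = 1.7×10⁻⁴ K⁻¹
Layer 3 at 1.8 °C → α = 0.92×10⁻⁴ K⁻¹
Layer 1: 2.6×10⁻⁴ × 180 × 0.7 = 0.03276 m
Layer 2: 1.2 × 810 × 1.7×10⁻⁴ = 0.16524 m
990–1480 m: 0.92×10⁻⁴ × 490 × 0.51 = 0.0229908 m
Δh = 0.03276 + 0.16524 + 0.0229908 = 0.2209908 m ≈ 221 mm

221 mm of thermosteric rise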